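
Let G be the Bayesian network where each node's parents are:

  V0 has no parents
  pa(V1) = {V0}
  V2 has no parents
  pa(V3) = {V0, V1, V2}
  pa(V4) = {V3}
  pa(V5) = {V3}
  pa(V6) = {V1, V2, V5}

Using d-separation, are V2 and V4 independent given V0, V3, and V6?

Yes

There are 4 undirected paths between V2 and V4; checking each against the conditioning set {V0, V3, V6}:
Path 1: V2 → V3 → V4
  V3 is a chain here and V3 is conditioned on, so the path is blocked at V3.
Path 2: V2 → V6 ← V1 → V3 → V4
  V3 is a chain here and V3 is conditioned on, so the path is blocked at V3.
Path 3: V2 → V6 ← V1 ← V0 → V3 → V4
  V0 is a fork here and V0 is conditioned on, so the path is blocked at V0.
Path 4: V2 → V6 ← V5 ← V3 → V4
  V3 is a fork here and V3 is conditioned on, so the path is blocked at V3.
Every path is blocked, so V2 and V4 are d-separated given {V0, V3, V6}.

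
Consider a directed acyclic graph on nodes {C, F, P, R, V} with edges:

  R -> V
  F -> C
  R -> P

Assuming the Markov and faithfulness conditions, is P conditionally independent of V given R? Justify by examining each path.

The only undirected path from P to V is:
Path 1: P ← R → V
  R is a fork here and R is conditioned on, so the path is blocked at R.
Every path is blocked, so P and V are d-separated given {R}.

Yes — P and V are d-separated given {R}.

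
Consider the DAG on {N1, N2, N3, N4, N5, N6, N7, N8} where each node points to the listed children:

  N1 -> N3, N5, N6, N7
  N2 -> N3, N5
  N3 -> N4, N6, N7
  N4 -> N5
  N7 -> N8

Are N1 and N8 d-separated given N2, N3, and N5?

Enumerating the 5 paths from N1 to N8 and testing each for blocking by {N2, N3, N5}:
  1. N1 → N3 → N7 → N8 — N3:chain[blocks]; N7:chain[open] ⇒ blocked
  2. N1 → N6 ← N3 → N7 → N8 — N6:collider[blocks]; N3:fork[blocks]; N7:chain[open] ⇒ blocked
  3. N1 → N5 ← N4 ← N3 → N7 → N8 — N5:collider[open]; N4:chain[open]; N3:fork[blocks]; N7:chain[open] ⇒ blocked
  4. N1 → N5 ← N2 → N3 → N7 → N8 — N5:collider[open]; N2:fork[blocks]; N3:chain[blocks]; N7:chain[open] ⇒ blocked
  5. N1 → N7 → N8 — N7:chain[open] ⇒ active
Since the path N1 → N7 → N8 is active, N1 and N8 are not d-separated given {N2, N3, N5}.

No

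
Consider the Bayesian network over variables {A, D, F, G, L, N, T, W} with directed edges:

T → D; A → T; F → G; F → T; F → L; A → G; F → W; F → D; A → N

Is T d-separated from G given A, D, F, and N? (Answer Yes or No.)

Yes — T and G are d-separated given {A, D, F, N}.

3 paths connect T and G; each must be blocked for d-separation to hold:
  1. T → D ← F → G — D:collider[open]; F:fork[blocks] ⇒ blocked
  2. T ← A → G — A:fork[blocks] ⇒ blocked
  3. T ← F → G — F:fork[blocks] ⇒ blocked
All paths are blocked; T ⊥ G | {A, D, F, N} holds.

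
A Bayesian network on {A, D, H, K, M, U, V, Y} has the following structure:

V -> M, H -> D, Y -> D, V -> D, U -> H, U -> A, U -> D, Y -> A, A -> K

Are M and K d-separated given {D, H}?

No — M and K are not d-separated given {D, H}.

Enumerating the 3 paths from M to K and testing each for blocking by {D, H}:
Path 1: M ← V → D ← H ← U → A → K
  H is a chain here and H is conditioned on, so the path is blocked at H.
Path 2: M ← V → D ← Y → A → K
  V is a fork and V is not conditioned on; D is a collider and D is conditioned on, which opens it; Y is a fork and Y is not conditioned on; A is a chain and A is not conditioned on — no node blocks this path, so it is active.
Path 3: M ← V → D ← U → A → K
  V is a fork and V is not conditioned on; D is a collider and D is conditioned on, which opens it; U is a fork and U is not conditioned on; A is a chain and A is not conditioned on — no node blocks this path, so it is active.
Because an active path exists, M and K are not d-separated.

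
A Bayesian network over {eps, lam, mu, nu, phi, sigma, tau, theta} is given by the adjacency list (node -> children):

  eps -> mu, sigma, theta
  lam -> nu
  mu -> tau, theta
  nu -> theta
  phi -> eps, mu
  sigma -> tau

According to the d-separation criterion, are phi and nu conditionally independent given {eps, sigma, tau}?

Enumerating the 6 paths from phi to nu and testing each for blocking by {eps, sigma, tau}:
  1. phi → mu → theta ← nu — mu:chain[open]; theta:collider[blocks] ⇒ blocked
  2. phi → mu → tau ← sigma ← eps → theta ← nu — mu:chain[open]; tau:collider[open]; sigma:chain[blocks]; eps:fork[blocks]; theta:collider[blocks] ⇒ blocked
  3. phi → mu ← eps → theta ← nu — mu:collider[open]; eps:fork[blocks]; theta:collider[blocks] ⇒ blocked
  4. phi → eps → mu → theta ← nu — eps:chain[blocks]; mu:chain[open]; theta:collider[blocks] ⇒ blocked
  5. phi → eps → sigma → tau ← mu → theta ← nu — eps:chain[blocks]; sigma:chain[blocks]; tau:collider[open]; mu:fork[open]; theta:collider[blocks] ⇒ blocked
  6. phi → eps → theta ← nu — eps:chain[blocks]; theta:collider[blocks] ⇒ blocked
All paths are blocked; phi ⊥ nu | {eps, sigma, tau} holds.

Yes — phi and nu are d-separated given {eps, sigma, tau}.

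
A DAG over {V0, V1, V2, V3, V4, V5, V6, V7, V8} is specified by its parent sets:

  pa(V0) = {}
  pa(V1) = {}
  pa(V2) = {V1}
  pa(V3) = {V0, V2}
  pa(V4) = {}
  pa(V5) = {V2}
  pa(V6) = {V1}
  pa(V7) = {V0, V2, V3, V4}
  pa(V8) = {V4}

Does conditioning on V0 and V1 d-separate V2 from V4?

Yes — V2 and V4 are d-separated given {V0, V1}.

There are 3 undirected paths between V2 and V4; checking each against the conditioning set {V0, V1}:
Path 1: V2 → V3 ← V0 → V7 ← V4
  V3 is a collider here and neither V3 nor any of its descendants is conditioned on, so the collider stays closed — the path is blocked at V3.
Path 2: V2 → V3 → V7 ← V4
  V7 is a collider here and neither V7 nor any of its descendants is conditioned on, so the collider stays closed — the path is blocked at V7.
Path 3: V2 → V7 ← V4
  V7 is a collider here and neither V7 nor any of its descendants is conditioned on, so the collider stays closed — the path is blocked at V7.
Since every path is blocked, d-separation holds.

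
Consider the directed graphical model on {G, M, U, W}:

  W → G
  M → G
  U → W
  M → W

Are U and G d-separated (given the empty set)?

No

We examine all 2 paths between U and G:
Path 1: U → W ← M → G
  W is a collider here and neither W nor any of its descendants is conditioned on, so the collider stays closed — the path is blocked at W.
Path 2: U → W → G
  W is a chain and W is not conditioned on — no node blocks this path, so it is active.
Because an active path exists, U and G are not d-separated.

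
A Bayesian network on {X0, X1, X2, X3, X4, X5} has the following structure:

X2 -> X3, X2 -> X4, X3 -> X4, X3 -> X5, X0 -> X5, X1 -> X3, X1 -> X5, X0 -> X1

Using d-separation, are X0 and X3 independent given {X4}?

4 paths connect X0 and X3; each must be blocked for d-separation to hold:
Path 1: X0 → X1 → X5 ← X3
  X5 is a collider here and neither X5 nor any of its descendants is conditioned on, so the collider stays closed — the path is blocked at X5.
Path 2: X0 → X1 → X3
  X1 is a chain and X1 is not conditioned on — no node blocks this path, so it is active.
Path 3: X0 → X5 ← X1 → X3
  X5 is a collider here and neither X5 nor any of its descendants is conditioned on, so the collider stays closed — the path is blocked at X5.
Path 4: X0 → X5 ← X3
  X5 is a collider here and neither X5 nor any of its descendants is conditioned on, so the collider stays closed — the path is blocked at X5.
Because an active path exists, X0 and X3 are not d-separated.

No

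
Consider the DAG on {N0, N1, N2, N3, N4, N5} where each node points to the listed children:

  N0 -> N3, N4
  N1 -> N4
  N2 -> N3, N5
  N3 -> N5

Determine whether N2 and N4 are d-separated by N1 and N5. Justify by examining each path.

Enumerating the 2 paths from N2 to N4 and testing each for blocking by {N1, N5}:
Path 1: N2 → N5 ← N3 ← N0 → N4
  N5 is a collider and N5 is conditioned on, which opens it; N3 is a chain and N3 is not conditioned on; N0 is a fork and N0 is not conditioned on — no node blocks this path, so it is active.
Path 2: N2 → N3 ← N0 → N4
  N3 is a collider and its descendant N5 is conditioned on, which opens it; N0 is a fork and N0 is not conditioned on — no node blocks this path, so it is active.
At least one path is unblocked, so d-separation fails.

No — N2 and N4 are not d-separated given {N1, N5}.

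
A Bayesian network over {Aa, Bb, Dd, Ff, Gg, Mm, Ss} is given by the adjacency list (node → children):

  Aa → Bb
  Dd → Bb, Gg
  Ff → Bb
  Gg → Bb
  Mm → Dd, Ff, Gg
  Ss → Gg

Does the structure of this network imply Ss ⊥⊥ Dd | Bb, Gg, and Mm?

We examine all 5 paths between Ss and Dd:
Path 1: Ss → Gg ← Dd
  Gg is a collider and Gg is conditioned on, which opens it — no node blocks this path, so it is active.
Path 2: Ss → Gg ← Mm → Dd
  Mm is a fork here and Mm is conditioned on, so the path is blocked at Mm.
Path 3: Ss → Gg ← Mm → Ff → Bb ← Dd
  Mm is a fork here and Mm is conditioned on, so the path is blocked at Mm.
Path 4: Ss → Gg → Bb ← Dd
  Gg is a chain here and Gg is conditioned on, so the path is blocked at Gg.
Path 5: Ss → Gg → Bb ← Ff ← Mm → Dd
  Gg is a chain here and Gg is conditioned on, so the path is blocked at Gg.
At least one path is unblocked, so d-separation fails.

No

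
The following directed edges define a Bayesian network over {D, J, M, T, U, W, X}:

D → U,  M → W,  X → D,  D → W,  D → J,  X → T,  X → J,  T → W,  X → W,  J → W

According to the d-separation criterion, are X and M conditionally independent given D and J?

Yes

There are 6 undirected paths between X and M; checking each against the conditioning set {D, J}:
Path 1: X → T → W ← M
  W is a collider here and neither W nor any of its descendants is conditioned on, so the collider stays closed — the path is blocked at W.
Path 2: X → W ← M
  W is a collider here and neither W nor any of its descendants is conditioned on, so the collider stays closed — the path is blocked at W.
Path 3: X → D → W ← M
  D is a chain here and D is conditioned on, so the path is blocked at D.
Path 4: X → D → J → W ← M
  D is a chain here and D is conditioned on, so the path is blocked at D.
Path 5: X → J → W ← M
  J is a chain here and J is conditioned on, so the path is blocked at J.
Path 6: X → J ← D → W ← M
  D is a fork here and D is conditioned on, so the path is blocked at D.
Every path is blocked, so X and M are d-separated given {D, J}.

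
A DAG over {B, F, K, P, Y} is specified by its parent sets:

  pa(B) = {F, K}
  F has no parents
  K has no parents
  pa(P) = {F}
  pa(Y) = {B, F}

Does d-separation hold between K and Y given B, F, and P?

2 paths connect K and Y; each must be blocked for d-separation to hold:
Path 1: K → B → Y
  B is a chain here and B is conditioned on, so the path is blocked at B.
Path 2: K → B ← F → Y
  F is a fork here and F is conditioned on, so the path is blocked at F.
Every path is blocked, so K and Y are d-separated given {B, F, P}.

Yes — K and Y are d-separated given {B, F, P}.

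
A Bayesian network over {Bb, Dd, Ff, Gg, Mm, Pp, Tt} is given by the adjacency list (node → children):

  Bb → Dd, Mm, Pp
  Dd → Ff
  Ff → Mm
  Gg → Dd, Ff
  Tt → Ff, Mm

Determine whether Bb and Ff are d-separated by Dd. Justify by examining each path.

No

There are 4 undirected paths between Bb and Ff; checking each against the conditioning set {Dd}:
Path 1: Bb → Dd ← Gg → Ff
  Dd is a collider and Dd is conditioned on, which opens it; Gg is a fork and Gg is not conditioned on — no node blocks this path, so it is active.
Path 2: Bb → Dd → Ff
  Dd is a chain here and Dd is conditioned on, so the path is blocked at Dd.
Path 3: Bb → Mm ← Tt → Ff
  Mm is a collider here and neither Mm nor any of its descendants is conditioned on, so the collider stays closed — the path is blocked at Mm.
Path 4: Bb → Mm ← Ff
  Mm is a collider here and neither Mm nor any of its descendants is conditioned on, so the collider stays closed — the path is blocked at Mm.
At least one path is unblocked, so d-separation fails.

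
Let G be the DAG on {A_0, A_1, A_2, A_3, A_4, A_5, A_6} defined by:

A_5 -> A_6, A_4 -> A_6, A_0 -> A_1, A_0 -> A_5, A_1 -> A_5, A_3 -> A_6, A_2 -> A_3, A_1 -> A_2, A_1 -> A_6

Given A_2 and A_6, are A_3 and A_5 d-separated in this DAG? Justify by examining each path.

No — A_3 and A_5 are not d-separated given {A_2, A_6}.

6 paths connect A_3 and A_5; each must be blocked for d-separation to hold:
Path 1: A_3 ← A_2 ← A_1 → A_6 ← A_5
  A_2 is a chain here and A_2 is conditioned on, so the path is blocked at A_2.
Path 2: A_3 ← A_2 ← A_1 → A_5
  A_2 is a chain here and A_2 is conditioned on, so the path is blocked at A_2.
Path 3: A_3 ← A_2 ← A_1 ← A_0 → A_5
  A_2 is a chain here and A_2 is conditioned on, so the path is blocked at A_2.
Path 4: A_3 → A_6 ← A_5
  A_6 is a collider and A_6 is conditioned on, which opens it — no node blocks this path, so it is active.
Path 5: A_3 → A_6 ← A_1 → A_5
  A_6 is a collider and A_6 is conditioned on, which opens it; A_1 is a fork and A_1 is not conditioned on — no node blocks this path, so it is active.
Path 6: A_3 → A_6 ← A_1 ← A_0 → A_5
  A_6 is a collider and A_6 is conditioned on, which opens it; A_1 is a chain and A_1 is not conditioned on; A_0 is a fork and A_0 is not conditioned on — no node blocks this path, so it is active.
At least one path is unblocked, so d-separation fails.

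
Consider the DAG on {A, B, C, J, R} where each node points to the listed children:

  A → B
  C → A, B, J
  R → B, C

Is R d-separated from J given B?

No

There are 3 undirected paths between R and J; checking each against the conditioning set {B}:
  1. R → B ← A ← C → J — B:collider[open]; A:chain[open]; C:fork[open] ⇒ active
  2. R → B ← C → J — B:collider[open]; C:fork[open] ⇒ active
  3. R → C → J — C:chain[open] ⇒ active
Since the path R → B ← A ← C → J is active, R and J are not d-separated given {B}.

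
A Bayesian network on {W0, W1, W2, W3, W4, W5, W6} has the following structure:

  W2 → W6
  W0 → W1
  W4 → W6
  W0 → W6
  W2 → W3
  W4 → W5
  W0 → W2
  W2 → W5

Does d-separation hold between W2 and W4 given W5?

There are 3 undirected paths between W2 and W4; checking each against the conditioning set {W5}:
  1. W2 ← W0 → W6 ← W4 — W0:fork[open]; W6:collider[blocks] ⇒ blocked
  2. W2 → W5 ← W4 — W5:collider[open] ⇒ active
  3. W2 → W6 ← W4 — W6:collider[blocks] ⇒ blocked
Because an active path exists, W2 and W4 are not d-separated.

No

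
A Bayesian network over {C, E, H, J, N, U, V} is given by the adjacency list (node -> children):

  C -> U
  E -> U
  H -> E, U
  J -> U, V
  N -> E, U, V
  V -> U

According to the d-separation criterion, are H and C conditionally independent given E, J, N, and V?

Yes

We examine all 5 paths between H and C:
Path 1: H → U ← C
  U is a collider here and neither U nor any of its descendants is conditioned on, so the collider stays closed — the path is blocked at U.
Path 2: H → E ← N → U ← C
  N is a fork here and N is conditioned on, so the path is blocked at N.
Path 3: H → E ← N → V ← J → U ← C
  N is a fork here and N is conditioned on, so the path is blocked at N.
Path 4: H → E ← N → V → U ← C
  N is a fork here and N is conditioned on, so the path is blocked at N.
Path 5: H → E → U ← C
  E is a chain here and E is conditioned on, so the path is blocked at E.
All paths are blocked; H ⊥ C | {E, J, N, V} holds.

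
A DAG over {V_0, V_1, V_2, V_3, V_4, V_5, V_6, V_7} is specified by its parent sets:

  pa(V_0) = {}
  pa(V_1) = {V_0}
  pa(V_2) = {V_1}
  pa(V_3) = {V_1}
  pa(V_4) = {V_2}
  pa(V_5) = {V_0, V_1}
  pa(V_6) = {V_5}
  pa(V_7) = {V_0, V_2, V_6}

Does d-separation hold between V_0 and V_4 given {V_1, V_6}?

Enumerating the 6 paths from V_0 to V_4 and testing each for blocking by {V_1, V_6}:
  1. V_0 → V_7 ← V_2 → V_4 — V_7:collider[blocks]; V_2:fork[open] ⇒ blocked
  2. V_0 → V_7 ← V_6 ← V_5 ← V_1 → V_2 → V_4 — V_7:collider[blocks]; V_6:chain[blocks]; V_5:chain[open]; V_1:fork[blocks]; V_2:chain[open] ⇒ blocked
  3. V_0 → V_5 ← V_1 → V_2 → V_4 — V_5:collider[open]; V_1:fork[blocks]; V_2:chain[open] ⇒ blocked
  4. V_0 → V_5 → V_6 → V_7 ← V_2 → V_4 — V_5:chain[open]; V_6:chain[blocks]; V_7:collider[blocks]; V_2:fork[open] ⇒ blocked
  5. V_0 → V_1 → V_2 → V_4 — V_1:chain[blocks]; V_2:chain[open] ⇒ blocked
  6. V_0 → V_1 → V_5 → V_6 → V_7 ← V_2 → V_4 — V_1:chain[blocks]; V_5:chain[open]; V_6:chain[blocks]; V_7:collider[blocks]; V_2:fork[open] ⇒ blocked
All paths are blocked; V_0 ⊥ V_4 | {V_1, V_6} holds.

Yes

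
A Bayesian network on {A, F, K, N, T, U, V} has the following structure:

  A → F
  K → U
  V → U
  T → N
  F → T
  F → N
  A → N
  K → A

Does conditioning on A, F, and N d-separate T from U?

Yes

We examine all 4 paths between T and U:
Path 1: T ← F → N ← A ← K → U
  F is a fork here and F is conditioned on, so the path is blocked at F.
Path 2: T ← F ← A ← K → U
  F is a chain here and F is conditioned on, so the path is blocked at F.
Path 3: T → N ← F ← A ← K → U
  F is a chain here and F is conditioned on, so the path is blocked at F.
Path 4: T → N ← A ← K → U
  A is a chain here and A is conditioned on, so the path is blocked at A.
All paths are blocked; T ⊥ U | {A, F, N} holds.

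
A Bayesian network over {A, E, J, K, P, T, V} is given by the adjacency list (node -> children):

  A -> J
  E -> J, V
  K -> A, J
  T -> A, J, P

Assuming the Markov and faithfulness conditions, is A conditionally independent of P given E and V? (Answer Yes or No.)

Enumerating the 3 paths from A to P and testing each for blocking by {E, V}:
Path 1: A ← K → J ← T → P
  J is a collider here and neither J nor any of its descendants is conditioned on, so the collider stays closed — the path is blocked at J.
Path 2: A ← T → P
  T is a fork and T is not conditioned on — no node blocks this path, so it is active.
Path 3: A → J ← T → P
  J is a collider here and neither J nor any of its descendants is conditioned on, so the collider stays closed — the path is blocked at J.
Since the path A ← T → P is active, A and P are not d-separated given {E, V}.

No — A and P are not d-separated given {E, V}.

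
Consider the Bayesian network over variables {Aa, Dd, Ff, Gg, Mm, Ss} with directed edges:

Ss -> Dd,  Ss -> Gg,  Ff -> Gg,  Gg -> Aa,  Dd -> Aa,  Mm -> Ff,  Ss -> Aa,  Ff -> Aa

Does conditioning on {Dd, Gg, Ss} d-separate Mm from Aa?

There are 4 undirected paths between Mm and Aa; checking each against the conditioning set {Dd, Gg, Ss}:
Path 1: Mm → Ff → Gg → Aa
  Gg is a chain here and Gg is conditioned on, so the path is blocked at Gg.
Path 2: Mm → Ff → Gg ← Ss → Aa
  Ss is a fork here and Ss is conditioned on, so the path is blocked at Ss.
Path 3: Mm → Ff → Gg ← Ss → Dd → Aa
  Ss is a fork here and Ss is conditioned on, so the path is blocked at Ss.
Path 4: Mm → Ff → Aa
  Ff is a chain and Ff is not conditioned on — no node blocks this path, so it is active.
Because an active path exists, Mm and Aa are not d-separated.

No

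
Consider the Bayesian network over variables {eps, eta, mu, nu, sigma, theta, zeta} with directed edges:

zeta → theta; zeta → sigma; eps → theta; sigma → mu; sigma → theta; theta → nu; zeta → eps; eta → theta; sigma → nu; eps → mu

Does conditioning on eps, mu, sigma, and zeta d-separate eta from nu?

There are 6 undirected paths between eta and nu; checking each against the conditioning set {eps, mu, sigma, zeta}:
Path 1: eta → theta → nu
  theta is a chain and theta is not conditioned on — no node blocks this path, so it is active.
Path 2: eta → theta ← sigma → nu
  theta is a collider here and neither theta nor any of its descendants is conditioned on, so the collider stays closed — the path is blocked at theta.
Path 3: eta → theta ← zeta → sigma → nu
  theta is a collider here and neither theta nor any of its descendants is conditioned on, so the collider stays closed — the path is blocked at theta.
Path 4: eta → theta ← zeta → eps → mu ← sigma → nu
  theta is a collider here and neither theta nor any of its descendants is conditioned on, so the collider stays closed — the path is blocked at theta.
Path 5: eta → theta ← eps → mu ← sigma → nu
  theta is a collider here and neither theta nor any of its descendants is conditioned on, so the collider stays closed — the path is blocked at theta.
Path 6: eta → theta ← eps ← zeta → sigma → nu
  theta is a collider here and neither theta nor any of its descendants is conditioned on, so the collider stays closed — the path is blocked at theta.
Because an active path exists, eta and nu are not d-separated.

No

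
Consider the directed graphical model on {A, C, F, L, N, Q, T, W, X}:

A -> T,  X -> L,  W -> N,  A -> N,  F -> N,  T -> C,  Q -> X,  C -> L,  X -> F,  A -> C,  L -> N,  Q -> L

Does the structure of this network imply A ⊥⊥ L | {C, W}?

Yes

We examine all 5 paths between A and L:
  1. A → T → C → L — T:chain[open]; C:chain[blocks] ⇒ blocked
  2. A → N ← L — N:collider[blocks] ⇒ blocked
  3. A → N ← F ← X ← Q → L — N:collider[blocks]; F:chain[open]; X:chain[open]; Q:fork[open] ⇒ blocked
  4. A → N ← F ← X → L — N:collider[blocks]; F:chain[open]; X:fork[open] ⇒ blocked
  5. A → C → L — C:chain[blocks] ⇒ blocked
All paths are blocked; A ⊥ L | {C, W} holds.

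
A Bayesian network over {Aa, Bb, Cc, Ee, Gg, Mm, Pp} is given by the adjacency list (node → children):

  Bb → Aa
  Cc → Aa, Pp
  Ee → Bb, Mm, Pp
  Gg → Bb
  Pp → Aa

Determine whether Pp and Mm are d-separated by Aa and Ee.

Yes

We examine all 3 paths between Pp and Mm:
Path 1: Pp → Aa ← Bb ← Ee → Mm
  Ee is a fork here and Ee is conditioned on, so the path is blocked at Ee.
Path 2: Pp ← Cc → Aa ← Bb ← Ee → Mm
  Ee is a fork here and Ee is conditioned on, so the path is blocked at Ee.
Path 3: Pp ← Ee → Mm
  Ee is a fork here and Ee is conditioned on, so the path is blocked at Ee.
Every path is blocked, so Pp and Mm are d-separated given {Aa, Ee}.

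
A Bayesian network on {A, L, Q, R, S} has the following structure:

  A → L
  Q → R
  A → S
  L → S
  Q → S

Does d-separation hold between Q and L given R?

Yes — Q and L are d-separated given {R}.

There are 2 undirected paths between Q and L; checking each against the conditioning set {R}:
Path 1: Q → S ← A → L
  S is a collider here and neither S nor any of its descendants is conditioned on, so the collider stays closed — the path is blocked at S.
Path 2: Q → S ← L
  S is a collider here and neither S nor any of its descendants is conditioned on, so the collider stays closed — the path is blocked at S.
Every path is blocked, so Q and L are d-separated given {R}.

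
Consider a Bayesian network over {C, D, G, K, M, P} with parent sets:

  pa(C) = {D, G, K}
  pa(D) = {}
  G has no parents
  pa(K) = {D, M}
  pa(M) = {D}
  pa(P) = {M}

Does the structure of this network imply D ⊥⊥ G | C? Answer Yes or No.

There are 3 undirected paths between D and G; checking each against the conditioning set {C}:
Path 1: D → M → K → C ← G
  M is a chain and M is not conditioned on; K is a chain and K is not conditioned on; C is a collider and C is conditioned on, which opens it — no node blocks this path, so it is active.
Path 2: D → C ← G
  C is a collider and C is conditioned on, which opens it — no node blocks this path, so it is active.
Path 3: D → K → C ← G
  K is a chain and K is not conditioned on; C is a collider and C is conditioned on, which opens it — no node blocks this path, so it is active.
Because an active path exists, D and G are not d-separated.

No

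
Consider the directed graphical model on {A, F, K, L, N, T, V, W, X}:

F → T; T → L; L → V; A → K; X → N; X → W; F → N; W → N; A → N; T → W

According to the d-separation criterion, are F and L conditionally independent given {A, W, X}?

No

3 paths connect F and L; each must be blocked for d-separation to hold:
Path 1: F → N ← X → W ← T → L
  N is a collider here and neither N nor any of its descendants is conditioned on, so the collider stays closed — the path is blocked at N.
Path 2: F → N ← W ← T → L
  N is a collider here and neither N nor any of its descendants is conditioned on, so the collider stays closed — the path is blocked at N.
Path 3: F → T → L
  T is a chain and T is not conditioned on — no node blocks this path, so it is active.
At least one path is unblocked, so d-separation fails.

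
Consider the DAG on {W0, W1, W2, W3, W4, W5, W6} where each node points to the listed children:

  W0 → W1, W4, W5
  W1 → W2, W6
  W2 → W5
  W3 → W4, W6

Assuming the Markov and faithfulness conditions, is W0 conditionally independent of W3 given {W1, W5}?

We examine all 3 paths between W0 and W3:
Path 1: W0 → W1 → W6 ← W3
  W1 is a chain here and W1 is conditioned on, so the path is blocked at W1.
Path 2: W0 → W5 ← W2 ← W1 → W6 ← W3
  W1 is a fork here and W1 is conditioned on, so the path is blocked at W1.
Path 3: W0 → W4 ← W3
  W4 is a collider here and neither W4 nor any of its descendants is conditioned on, so the collider stays closed — the path is blocked at W4.
Every path is blocked, so W0 and W3 are d-separated given {W1, W5}.

Yes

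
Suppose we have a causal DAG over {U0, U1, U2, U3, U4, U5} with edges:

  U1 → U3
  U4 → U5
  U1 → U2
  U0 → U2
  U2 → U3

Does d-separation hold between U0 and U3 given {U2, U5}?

No — U0 and U3 are not d-separated given {U2, U5}.

Enumerating the 2 paths from U0 to U3 and testing each for blocking by {U2, U5}:
Path 1: U0 → U2 → U3
  U2 is a chain here and U2 is conditioned on, so the path is blocked at U2.
Path 2: U0 → U2 ← U1 → U3
  U2 is a collider and U2 is conditioned on, which opens it; U1 is a fork and U1 is not conditioned on — no node blocks this path, so it is active.
Since the path U0 → U2 ← U1 → U3 is active, U0 and U3 are not d-separated given {U2, U5}.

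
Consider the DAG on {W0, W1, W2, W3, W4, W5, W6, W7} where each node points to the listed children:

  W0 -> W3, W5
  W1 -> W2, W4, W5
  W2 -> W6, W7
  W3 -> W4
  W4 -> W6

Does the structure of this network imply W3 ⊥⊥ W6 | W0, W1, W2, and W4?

There are 4 undirected paths between W3 and W6; checking each against the conditioning set {W0, W1, W2, W4}:
Path 1: W3 → W4 ← W1 → W2 → W6
  W1 is a fork here and W1 is conditioned on, so the path is blocked at W1.
Path 2: W3 → W4 → W6
  W4 is a chain here and W4 is conditioned on, so the path is blocked at W4.
Path 3: W3 ← W0 → W5 ← W1 → W2 → W6
  W0 is a fork here and W0 is conditioned on, so the path is blocked at W0.
Path 4: W3 ← W0 → W5 ← W1 → W4 → W6
  W0 is a fork here and W0 is conditioned on, so the path is blocked at W0.
Every path is blocked, so W3 and W6 are d-separated given {W0, W1, W2, W4}.

Yes — W3 and W6 are d-separated given {W0, W1, W2, W4}.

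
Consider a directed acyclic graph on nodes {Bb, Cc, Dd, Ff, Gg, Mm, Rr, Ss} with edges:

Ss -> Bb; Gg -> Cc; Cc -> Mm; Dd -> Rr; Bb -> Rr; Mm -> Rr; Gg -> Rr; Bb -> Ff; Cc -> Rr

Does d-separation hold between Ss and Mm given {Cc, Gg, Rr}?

Enumerating the 3 paths from Ss to Mm and testing each for blocking by {Cc, Gg, Rr}:
  1. Ss → Bb → Rr ← Cc → Mm — Bb:chain[open]; Rr:collider[open]; Cc:fork[blocks] ⇒ blocked
  2. Ss → Bb → Rr ← Mm — Bb:chain[open]; Rr:collider[open] ⇒ active
  3. Ss → Bb → Rr ← Gg → Cc → Mm — Bb:chain[open]; Rr:collider[open]; Gg:fork[blocks]; Cc:chain[blocks] ⇒ blocked
At least one path is unblocked, so d-separation fails.

No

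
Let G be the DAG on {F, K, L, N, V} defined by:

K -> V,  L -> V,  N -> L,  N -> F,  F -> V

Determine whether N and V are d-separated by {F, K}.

No

2 paths connect N and V; each must be blocked for d-separation to hold:
  1. N → L → V — L:chain[open] ⇒ active
  2. N → F → V — F:chain[blocks] ⇒ blocked
Because an active path exists, N and V are not d-separated.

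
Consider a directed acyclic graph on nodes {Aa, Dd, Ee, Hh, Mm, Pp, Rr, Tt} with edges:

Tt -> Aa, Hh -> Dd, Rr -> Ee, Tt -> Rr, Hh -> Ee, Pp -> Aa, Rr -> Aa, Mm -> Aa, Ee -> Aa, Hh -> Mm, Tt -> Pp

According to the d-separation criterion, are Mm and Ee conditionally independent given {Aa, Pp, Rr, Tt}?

We examine all 5 paths between Mm and Ee:
Path 1: Mm → Aa ← Pp ← Tt → Rr → Ee
  Pp is a chain here and Pp is conditioned on, so the path is blocked at Pp.
Path 2: Mm → Aa ← Tt → Rr → Ee
  Tt is a fork here and Tt is conditioned on, so the path is blocked at Tt.
Path 3: Mm → Aa ← Rr → Ee
  Rr is a fork here and Rr is conditioned on, so the path is blocked at Rr.
Path 4: Mm → Aa ← Ee
  Aa is a collider and Aa is conditioned on, which opens it — no node blocks this path, so it is active.
Path 5: Mm ← Hh → Ee
  Hh is a fork and Hh is not conditioned on — no node blocks this path, so it is active.
Because an active path exists, Mm and Ee are not d-separated.

No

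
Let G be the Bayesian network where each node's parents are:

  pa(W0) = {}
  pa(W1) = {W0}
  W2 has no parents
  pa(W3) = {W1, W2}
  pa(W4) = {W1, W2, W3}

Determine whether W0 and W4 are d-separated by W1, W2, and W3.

Yes

Enumerating the 3 paths from W0 to W4 and testing each for blocking by {W1, W2, W3}:
  1. W0 → W1 → W3 → W4 — W1:chain[blocks]; W3:chain[blocks] ⇒ blocked
  2. W0 → W1 → W3 ← W2 → W4 — W1:chain[blocks]; W3:collider[open]; W2:fork[blocks] ⇒ blocked
  3. W0 → W1 → W4 — W1:chain[blocks] ⇒ blocked
All paths are blocked; W0 ⊥ W4 | {W1, W2, W3} holds.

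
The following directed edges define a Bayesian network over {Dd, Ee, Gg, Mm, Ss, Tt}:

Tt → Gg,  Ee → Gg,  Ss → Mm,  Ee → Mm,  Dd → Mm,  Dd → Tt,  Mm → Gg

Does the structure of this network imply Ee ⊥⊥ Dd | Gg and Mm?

We examine all 4 paths between Ee and Dd:
  1. Ee → Mm ← Dd — Mm:collider[open] ⇒ active
  2. Ee → Mm → Gg ← Tt ← Dd — Mm:chain[blocks]; Gg:collider[open]; Tt:chain[open] ⇒ blocked
  3. Ee → Gg ← Mm ← Dd — Gg:collider[open]; Mm:chain[blocks] ⇒ blocked
  4. Ee → Gg ← Tt ← Dd — Gg:collider[open]; Tt:chain[open] ⇒ active
Because an active path exists, Ee and Dd are not d-separated.

No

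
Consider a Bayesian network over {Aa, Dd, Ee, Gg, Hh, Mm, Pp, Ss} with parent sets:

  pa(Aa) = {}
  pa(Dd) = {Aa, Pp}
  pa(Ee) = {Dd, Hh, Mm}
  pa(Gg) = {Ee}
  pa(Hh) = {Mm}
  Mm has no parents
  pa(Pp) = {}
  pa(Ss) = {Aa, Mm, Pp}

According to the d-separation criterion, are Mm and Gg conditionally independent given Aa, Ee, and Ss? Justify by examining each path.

We examine all 4 paths between Mm and Gg:
Path 1: Mm → Ss ← Aa → Dd → Ee → Gg
  Aa is a fork here and Aa is conditioned on, so the path is blocked at Aa.
Path 2: Mm → Ss ← Pp → Dd → Ee → Gg
  Ee is a chain here and Ee is conditioned on, so the path is blocked at Ee.
Path 3: Mm → Ee → Gg
  Ee is a chain here and Ee is conditioned on, so the path is blocked at Ee.
Path 4: Mm → Hh → Ee → Gg
  Ee is a chain here and Ee is conditioned on, so the path is blocked at Ee.
Since every path is blocked, d-separation holds.

Yes — Mm and Gg are d-separated given {Aa, Ee, Ss}.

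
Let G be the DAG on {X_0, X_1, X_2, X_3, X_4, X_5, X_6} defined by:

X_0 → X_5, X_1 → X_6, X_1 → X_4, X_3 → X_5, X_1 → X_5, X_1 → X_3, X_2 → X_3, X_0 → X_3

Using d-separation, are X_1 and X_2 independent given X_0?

Yes

There are 3 undirected paths between X_1 and X_2; checking each against the conditioning set {X_0}:
Path 1: X_1 → X_3 ← X_2
  X_3 is a collider here and neither X_3 nor any of its descendants is conditioned on, so the collider stays closed — the path is blocked at X_3.
Path 2: X_1 → X_5 ← X_3 ← X_2
  X_5 is a collider here and neither X_5 nor any of its descendants is conditioned on, so the collider stays closed — the path is blocked at X_5.
Path 3: X_1 → X_5 ← X_0 → X_3 ← X_2
  X_5 is a collider here and neither X_5 nor any of its descendants is conditioned on, so the collider stays closed — the path is blocked at X_5.
All paths are blocked; X_1 ⊥ X_2 | {X_0} holds.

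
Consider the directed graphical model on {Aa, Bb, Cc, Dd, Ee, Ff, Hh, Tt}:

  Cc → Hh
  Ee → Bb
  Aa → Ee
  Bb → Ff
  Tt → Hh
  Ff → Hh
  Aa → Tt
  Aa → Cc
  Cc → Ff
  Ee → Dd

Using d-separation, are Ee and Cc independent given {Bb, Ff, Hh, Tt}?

No

There are 6 undirected paths between Ee and Cc; checking each against the conditioning set {Bb, Ff, Hh, Tt}:
  1. Ee → Bb → Ff → Hh ← Tt ← Aa → Cc — Bb:chain[blocks]; Ff:chain[blocks]; Hh:collider[open]; Tt:chain[blocks]; Aa:fork[open] ⇒ blocked
  2. Ee → Bb → Ff → Hh ← Cc — Bb:chain[blocks]; Ff:chain[blocks]; Hh:collider[open] ⇒ blocked
  3. Ee → Bb → Ff ← Cc — Bb:chain[blocks]; Ff:collider[open] ⇒ blocked
  4. Ee ← Aa → Tt → Hh ← Ff ← Cc — Aa:fork[open]; Tt:chain[blocks]; Hh:collider[open]; Ff:chain[blocks] ⇒ blocked
  5. Ee ← Aa → Tt → Hh ← Cc — Aa:fork[open]; Tt:chain[blocks]; Hh:collider[open] ⇒ blocked
  6. Ee ← Aa → Cc — Aa:fork[open] ⇒ active
Since the path Ee ← Aa → Cc is active, Ee and Cc are not d-separated given {Bb, Ff, Hh, Tt}.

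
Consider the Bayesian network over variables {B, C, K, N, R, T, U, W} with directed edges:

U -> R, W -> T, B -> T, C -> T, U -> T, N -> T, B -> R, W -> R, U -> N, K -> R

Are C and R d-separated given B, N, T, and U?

4 paths connect C and R; each must be blocked for d-separation to hold:
Path 1: C → T ← N ← U → R
  N is a chain here and N is conditioned on, so the path is blocked at N.
Path 2: C → T ← W → R
  T is a collider and T is conditioned on, which opens it; W is a fork and W is not conditioned on — no node blocks this path, so it is active.
Path 3: C → T ← B → R
  B is a fork here and B is conditioned on, so the path is blocked at B.
Path 4: C → T ← U → R
  U is a fork here and U is conditioned on, so the path is blocked at U.
Since the path C → T ← W → R is active, C and R are not d-separated given {B, N, T, U}.

No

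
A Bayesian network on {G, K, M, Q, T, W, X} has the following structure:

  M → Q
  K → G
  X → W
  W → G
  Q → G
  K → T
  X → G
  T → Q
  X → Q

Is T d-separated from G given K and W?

No

Enumerating the 4 paths from T to G and testing each for blocking by {K, W}:
Path 1: T ← K → G
  K is a fork here and K is conditioned on, so the path is blocked at K.
Path 2: T → Q ← X → G
  Q is a collider here and neither Q nor any of its descendants is conditioned on, so the collider stays closed — the path is blocked at Q.
Path 3: T → Q ← X → W → G
  Q is a collider here and neither Q nor any of its descendants is conditioned on, so the collider stays closed — the path is blocked at Q.
Path 4: T → Q → G
  Q is a chain and Q is not conditioned on — no node blocks this path, so it is active.
Since the path T → Q → G is active, T and G are not d-separated given {K, W}.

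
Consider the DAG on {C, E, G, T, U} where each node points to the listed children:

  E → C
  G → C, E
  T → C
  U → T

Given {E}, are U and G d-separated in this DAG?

Enumerating the 2 paths from U to G and testing each for blocking by {E}:
Path 1: U → T → C ← G
  C is a collider here and neither C nor any of its descendants is conditioned on, so the collider stays closed — the path is blocked at C.
Path 2: U → T → C ← E ← G
  C is a collider here and neither C nor any of its descendants is conditioned on, so the collider stays closed — the path is blocked at C.
All paths are blocked; U ⊥ G | {E} holds.

Yes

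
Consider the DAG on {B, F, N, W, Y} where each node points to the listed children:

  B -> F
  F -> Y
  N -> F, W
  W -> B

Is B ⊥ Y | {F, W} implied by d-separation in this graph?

Yes — B and Y are d-separated given {F, W}.

Enumerating the 2 paths from B to Y and testing each for blocking by {F, W}:
Path 1: B ← W ← N → F → Y
  W is a chain here and W is conditioned on, so the path is blocked at W.
Path 2: B → F → Y
  F is a chain here and F is conditioned on, so the path is blocked at F.
Every path is blocked, so B and Y are d-separated given {F, W}.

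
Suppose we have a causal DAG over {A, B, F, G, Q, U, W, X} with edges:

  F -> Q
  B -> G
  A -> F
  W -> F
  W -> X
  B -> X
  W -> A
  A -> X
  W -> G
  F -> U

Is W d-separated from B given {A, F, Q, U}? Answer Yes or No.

Yes

There are 4 undirected paths between W and B; checking each against the conditioning set {A, F, Q, U}:
Path 1: W → G ← B
  G is a collider here and neither G nor any of its descendants is conditioned on, so the collider stays closed — the path is blocked at G.
Path 2: W → X ← B
  X is a collider here and neither X nor any of its descendants is conditioned on, so the collider stays closed — the path is blocked at X.
Path 3: W → F ← A → X ← B
  A is a fork here and A is conditioned on, so the path is blocked at A.
Path 4: W → A → X ← B
  A is a chain here and A is conditioned on, so the path is blocked at A.
Every path is blocked, so W and B are d-separated given {A, F, Q, U}.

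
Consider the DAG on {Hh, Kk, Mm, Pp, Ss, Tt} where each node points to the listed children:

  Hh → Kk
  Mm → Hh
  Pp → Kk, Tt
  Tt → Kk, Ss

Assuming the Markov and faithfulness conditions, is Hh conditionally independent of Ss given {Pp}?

There are 2 undirected paths between Hh and Ss; checking each against the conditioning set {Pp}:
Path 1: Hh → Kk ← Tt → Ss
  Kk is a collider here and neither Kk nor any of its descendants is conditioned on, so the collider stays closed — the path is blocked at Kk.
Path 2: Hh → Kk ← Pp → Tt → Ss
  Kk is a collider here and neither Kk nor any of its descendants is conditioned on, so the collider stays closed — the path is blocked at Kk.
All paths are blocked; Hh ⊥ Ss | {Pp} holds.

Yes — Hh and Ss are d-separated given {Pp}.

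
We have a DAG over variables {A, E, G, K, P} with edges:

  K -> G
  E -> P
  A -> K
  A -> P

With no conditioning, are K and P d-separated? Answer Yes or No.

Only one path connects K and P:
  1. K ← A → P — A:fork[open] ⇒ active
Since the path K ← A → P is active, K and P are not d-separated given ∅.

No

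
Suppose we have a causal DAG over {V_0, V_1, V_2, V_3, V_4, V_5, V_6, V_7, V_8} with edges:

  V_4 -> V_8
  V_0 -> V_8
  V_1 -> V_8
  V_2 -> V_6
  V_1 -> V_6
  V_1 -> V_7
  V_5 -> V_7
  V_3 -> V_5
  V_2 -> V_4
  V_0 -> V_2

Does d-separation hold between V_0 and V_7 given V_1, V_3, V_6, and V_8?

We examine all 4 paths between V_0 and V_7:
Path 1: V_0 → V_2 → V_4 → V_8 ← V_1 → V_7
  V_1 is a fork here and V_1 is conditioned on, so the path is blocked at V_1.
Path 2: V_0 → V_2 → V_6 ← V_1 → V_7
  V_1 is a fork here and V_1 is conditioned on, so the path is blocked at V_1.
Path 3: V_0 → V_8 ← V_4 ← V_2 → V_6 ← V_1 → V_7
  V_1 is a fork here and V_1 is conditioned on, so the path is blocked at V_1.
Path 4: V_0 → V_8 ← V_1 → V_7
  V_1 is a fork here and V_1 is conditioned on, so the path is blocked at V_1.
Every path is blocked, so V_0 and V_7 are d-separated given {V_1, V_3, V_6, V_8}.

Yes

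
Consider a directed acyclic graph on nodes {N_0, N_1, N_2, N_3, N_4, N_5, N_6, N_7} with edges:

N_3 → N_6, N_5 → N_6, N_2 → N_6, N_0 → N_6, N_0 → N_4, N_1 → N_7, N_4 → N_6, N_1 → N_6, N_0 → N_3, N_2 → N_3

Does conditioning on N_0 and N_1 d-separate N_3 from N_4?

There are 6 undirected paths between N_3 and N_4; checking each against the conditioning set {N_0, N_1}:
Path 1: N_3 ← N_2 → N_6 ← N_0 → N_4
  N_6 is a collider here and neither N_6 nor any of its descendants is conditioned on, so the collider stays closed — the path is blocked at N_6.
Path 2: N_3 ← N_2 → N_6 ← N_4
  N_6 is a collider here and neither N_6 nor any of its descendants is conditioned on, so the collider stays closed — the path is blocked at N_6.
Path 3: N_3 ← N_0 → N_4
  N_0 is a fork here and N_0 is conditioned on, so the path is blocked at N_0.
Path 4: N_3 ← N_0 → N_6 ← N_4
  N_0 is a fork here and N_0 is conditioned on, so the path is blocked at N_0.
Path 5: N_3 → N_6 ← N_0 → N_4
  N_6 is a collider here and neither N_6 nor any of its descendants is conditioned on, so the collider stays closed — the path is blocked at N_6.
Path 6: N_3 → N_6 ← N_4
  N_6 is a collider here and neither N_6 nor any of its descendants is conditioned on, so the collider stays closed — the path is blocked at N_6.
Since every path is blocked, d-separation holds.

Yes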